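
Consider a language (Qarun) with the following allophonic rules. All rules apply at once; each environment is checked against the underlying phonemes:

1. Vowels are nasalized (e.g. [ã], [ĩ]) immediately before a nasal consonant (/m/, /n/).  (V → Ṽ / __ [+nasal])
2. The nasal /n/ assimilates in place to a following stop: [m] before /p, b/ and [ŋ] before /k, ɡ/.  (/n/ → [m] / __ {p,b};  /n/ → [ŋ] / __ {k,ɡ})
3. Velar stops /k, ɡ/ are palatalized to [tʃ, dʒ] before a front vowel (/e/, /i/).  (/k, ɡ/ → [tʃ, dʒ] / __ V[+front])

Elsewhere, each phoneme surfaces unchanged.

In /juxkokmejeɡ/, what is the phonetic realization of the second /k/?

/k/ (between /o/ and /m/) fails the environment for rule 3, so it stays [k].

[k]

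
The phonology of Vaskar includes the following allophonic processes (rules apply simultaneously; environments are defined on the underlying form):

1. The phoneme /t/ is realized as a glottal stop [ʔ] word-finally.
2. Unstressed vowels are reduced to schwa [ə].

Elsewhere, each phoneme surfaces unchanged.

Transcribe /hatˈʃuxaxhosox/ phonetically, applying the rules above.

/h/ (word-initial) is unaffected → [h].
/a/ (between /h/ and /t/) occurs in an unstressed syllable → [ə] by rule 2.
/t/ (between /a/ and /ʃ/): rule 1 targets it, but not word-finally → unchanged [t].
/ʃ/ (between /t/ and /u/): no rule targets it → [ʃ].
/u/ — between /ʃ/ and /x/; rule 2 does not apply here → [u].
/x/ (between /u/ and /a/) is unaffected → [x].
Rule 2 applies to /a/ (between /x/ and /x/: in an unstressed syllable) → [ə].
/x/ stays [x].
/h/ (between /x/ and /o/): no rule targets it → [h].
Rule 2 applies to /o/ (between /h/ and /s/: in an unstressed syllable) → [ə].
/s/ stays [s].
/o/ (between /s/ and /x/): in an unstressed syllable, so rule 2 applies → [ə].
/x/ (word-final): no rule targets it → [x].

[hətˈʃuxəxhəsəx]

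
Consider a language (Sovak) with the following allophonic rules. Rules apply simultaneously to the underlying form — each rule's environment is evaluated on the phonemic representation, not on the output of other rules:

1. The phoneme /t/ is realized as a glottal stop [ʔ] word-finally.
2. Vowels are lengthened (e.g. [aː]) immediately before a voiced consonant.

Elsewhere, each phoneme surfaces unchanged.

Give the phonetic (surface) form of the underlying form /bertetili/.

[beːrtetiːli]

/b/ (word-initial): no rule targets it → [b].
Rule 2 applies to /e/ (between /b/ and /r/: before a voiced consonant) → [eː].
/r/ (between /e/ and /t/): no rule targets it → [r].
/t/ — between /r/ and /e/; rule 1 does not apply here → [t].
/e/ (between /t/ and /t/) fails the environment for rule 2, so it stays [e].
/t/ (between /e/ and /i/) fails the environment for rule 1, so it stays [t].
/i/ meets the environment for rule 2 (before a voiced consonant) → [iː].
/l/ stays [l].
/i/ (word-final) is in the target of rule 2 but the environment (before a voiced consonant) is not met → [i].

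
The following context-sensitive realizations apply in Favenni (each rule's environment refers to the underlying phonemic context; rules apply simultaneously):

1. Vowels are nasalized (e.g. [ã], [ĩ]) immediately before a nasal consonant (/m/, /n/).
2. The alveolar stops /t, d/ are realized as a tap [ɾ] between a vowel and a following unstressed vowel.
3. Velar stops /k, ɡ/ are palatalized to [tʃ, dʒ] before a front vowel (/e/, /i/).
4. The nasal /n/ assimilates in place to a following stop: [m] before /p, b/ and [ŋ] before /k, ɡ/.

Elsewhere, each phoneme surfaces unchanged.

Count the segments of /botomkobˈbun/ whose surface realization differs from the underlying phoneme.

Segments that undergo a rule: /t/ → [ɾ] (rule 2); /o/ → [õ] (rule 1); /u/ → [ũ] (rule 1).
All other segments surface unchanged.

3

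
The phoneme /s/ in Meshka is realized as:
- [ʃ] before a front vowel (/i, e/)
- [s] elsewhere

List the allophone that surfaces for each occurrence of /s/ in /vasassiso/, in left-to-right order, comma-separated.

Occurrence 1 (position 3): no conditioning environment matches → elsewhere allophone [s].
Occurrence 2 (position 5): no conditioning environment matches → elsewhere allophone [s].
Occurrence 3 (position 6): before a front vowel (/i, e/) → [ʃ].
Occurrence 4 (position 8): no conditioning environment matches → elsewhere allophone [s].

[s], [s], [ʃ], [s]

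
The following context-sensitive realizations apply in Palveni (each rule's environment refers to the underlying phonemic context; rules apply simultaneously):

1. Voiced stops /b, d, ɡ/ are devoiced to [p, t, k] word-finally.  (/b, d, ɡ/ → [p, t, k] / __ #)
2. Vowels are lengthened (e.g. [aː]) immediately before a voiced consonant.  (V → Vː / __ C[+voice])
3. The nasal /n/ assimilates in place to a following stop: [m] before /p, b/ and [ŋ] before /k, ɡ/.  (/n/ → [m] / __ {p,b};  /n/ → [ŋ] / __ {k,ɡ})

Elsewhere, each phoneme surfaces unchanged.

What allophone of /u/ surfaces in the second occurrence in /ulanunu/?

/u/ (between /n/ and /n/) occurs before a voiced consonant → [uː] by rule 2.

[uː]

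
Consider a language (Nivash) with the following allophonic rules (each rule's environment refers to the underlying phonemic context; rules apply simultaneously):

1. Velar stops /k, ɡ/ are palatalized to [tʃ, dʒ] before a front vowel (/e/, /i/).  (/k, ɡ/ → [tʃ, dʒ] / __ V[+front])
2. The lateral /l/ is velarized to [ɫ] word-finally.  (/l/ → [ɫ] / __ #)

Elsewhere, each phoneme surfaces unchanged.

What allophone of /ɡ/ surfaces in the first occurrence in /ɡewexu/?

[dʒ]

Rule 1 applies to /ɡ/ (word-initial: before a front vowel) → [dʒ].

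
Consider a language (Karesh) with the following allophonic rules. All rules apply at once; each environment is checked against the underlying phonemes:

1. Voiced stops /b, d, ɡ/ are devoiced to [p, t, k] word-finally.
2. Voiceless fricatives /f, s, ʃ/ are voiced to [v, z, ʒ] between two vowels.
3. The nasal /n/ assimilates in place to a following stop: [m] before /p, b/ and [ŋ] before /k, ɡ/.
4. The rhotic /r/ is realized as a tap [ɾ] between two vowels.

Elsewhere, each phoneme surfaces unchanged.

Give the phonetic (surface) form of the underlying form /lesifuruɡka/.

/l/ (word-initial): no rule targets it → [l].
/e/ (between /l/ and /s/) is unaffected → [e].
/s/ (between /e/ and /i/) occurs between two vowels → [z] by rule 2.
/i/ stays [i].
/f/ (between /i/ and /u/): between two vowels, so rule 2 applies → [v].
/u/ (between /f/ and /r/) is unaffected → [u].
Rule 4 applies to /r/ (between /u/ and /u/: between two vowels) → [ɾ].
/u/ — not in any rule's target class → [u].
/ɡ/ — between /u/ and /k/; rule 1 does not apply here → [ɡ].
/k/ stays [k].
/a/ (word-final): no rule targets it → [a].

[lezivuɾuɡka]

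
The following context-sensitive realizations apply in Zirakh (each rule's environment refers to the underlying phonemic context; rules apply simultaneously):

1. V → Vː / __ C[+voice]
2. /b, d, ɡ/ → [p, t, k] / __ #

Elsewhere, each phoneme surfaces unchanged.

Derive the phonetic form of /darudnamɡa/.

/d/ — word-initial; rule 2 does not apply here → [d].
/a/ meets the environment for rule 1 (before a voiced consonant) → [aː].
/r/ — not in any rule's target class → [r].
/u/ — between /r/ and /d/, before a voiced consonant — surfaces as [uː] (rule 1).
/d/ (between /u/ and /n/): rule 2 targets it, but not word-finally → unchanged [d].
/n/ (between /d/ and /a/): no rule targets it → [n].
Rule 1 applies to /a/ (between /n/ and /m/: before a voiced consonant) → [aː].
/m/ — not in any rule's target class → [m].
/ɡ/ (between /m/ and /a/): rule 2 targets it, but not word-finally → unchanged [ɡ].
/a/ (word-final) is in the target of rule 1 but the environment (before a voiced consonant) is not met → [a].

[daːruːdnaːmɡa]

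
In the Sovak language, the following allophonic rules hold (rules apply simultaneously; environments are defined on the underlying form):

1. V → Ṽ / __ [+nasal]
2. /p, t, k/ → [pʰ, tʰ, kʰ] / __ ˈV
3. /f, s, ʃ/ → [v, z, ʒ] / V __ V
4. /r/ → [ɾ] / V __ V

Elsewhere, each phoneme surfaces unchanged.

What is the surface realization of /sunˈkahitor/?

/s/ (word-initial) fails the environment for rule 3, so it stays [s].
/u/ (between /s/ and /n/): before a nasal consonant, so rule 1 applies → [ũ].
/n/ — not in any rule's target class → [n].
/k/ — between /n/ and /a/, immediately before a stressed vowel — surfaces as [kʰ] (rule 2).
/a/ (between /k/ and /h/) fails the environment for rule 1, so it stays [a].
/h/ (between /a/ and /i/) is unaffected → [h].
/i/ — between /h/ and /t/; rule 1 does not apply here → [i].
/t/ (between /i/ and /o/) fails the environment for rule 2, so it stays [t].
/o/ (between /t/ and /r/): rule 1 targets it, but not before a nasal consonant → unchanged [o].
/r/ (word-final): rule 4 targets it, but not between two vowels → unchanged [r].

[sũnˈkʰahitor]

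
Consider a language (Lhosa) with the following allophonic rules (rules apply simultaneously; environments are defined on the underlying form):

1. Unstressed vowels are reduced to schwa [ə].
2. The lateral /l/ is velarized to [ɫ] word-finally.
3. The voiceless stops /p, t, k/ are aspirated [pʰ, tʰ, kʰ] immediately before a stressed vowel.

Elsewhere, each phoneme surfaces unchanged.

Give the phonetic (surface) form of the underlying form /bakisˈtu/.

/b/ (word-initial) is unaffected → [b].
/a/ (between /b/ and /k/): in an unstressed syllable, so rule 1 applies → [ə].
/k/ (between /a/ and /i/) fails the environment for rule 3, so it stays [k].
/i/ (between /k/ and /s/): in an unstressed syllable, so rule 1 applies → [ə].
/s/ (between /i/ and /t/): no rule targets it → [s].
/t/ — between /s/ and /u/, immediately before a stressed vowel — surfaces as [tʰ] (rule 3).
/u/ (word-final) is in the target of rule 1 but the environment (in an unstressed syllable) is not met → [u].

[bəkəsˈtʰu]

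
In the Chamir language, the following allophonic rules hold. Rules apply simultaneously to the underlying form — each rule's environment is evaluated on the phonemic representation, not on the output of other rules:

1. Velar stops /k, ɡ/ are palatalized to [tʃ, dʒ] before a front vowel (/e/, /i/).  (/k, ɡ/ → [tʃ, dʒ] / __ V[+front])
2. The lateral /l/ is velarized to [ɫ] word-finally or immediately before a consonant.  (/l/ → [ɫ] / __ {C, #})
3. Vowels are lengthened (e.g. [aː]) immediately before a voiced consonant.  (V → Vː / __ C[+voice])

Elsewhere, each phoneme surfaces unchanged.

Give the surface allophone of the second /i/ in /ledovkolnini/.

[i]

/i/ (word-final): rule 3 targets it, but not before a voiced consonant → unchanged [i].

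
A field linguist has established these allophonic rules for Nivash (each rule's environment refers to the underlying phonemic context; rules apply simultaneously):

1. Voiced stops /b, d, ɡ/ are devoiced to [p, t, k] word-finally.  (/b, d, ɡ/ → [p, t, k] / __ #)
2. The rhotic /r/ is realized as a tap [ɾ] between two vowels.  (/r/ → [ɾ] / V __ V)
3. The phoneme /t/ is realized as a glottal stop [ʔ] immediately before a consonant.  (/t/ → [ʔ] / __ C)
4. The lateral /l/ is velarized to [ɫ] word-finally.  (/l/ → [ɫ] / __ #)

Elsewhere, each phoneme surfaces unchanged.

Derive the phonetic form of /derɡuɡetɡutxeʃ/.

/d/ — word-initial; rule 1 does not apply here → [d].
/r/ (between /e/ and /ɡ/) is in the target of rule 2 but the environment (between two vowels) is not met → [r].
/ɡ/ — between /r/ and /u/; rule 1 does not apply here → [ɡ].
/ɡ/ (between /u/ and /e/): rule 1 targets it, but not word-finally → unchanged [ɡ].
/t/ meets the environment for rule 3 (immediately before a consonant) → [ʔ].
/ɡ/ (between /t/ and /u/): rule 1 targets it, but not word-finally → unchanged [ɡ].
Rule 3 applies to /t/ (between /u/ and /x/: immediately before a consonant) → [ʔ].

[derɡuɡeʔɡuʔxeʃ]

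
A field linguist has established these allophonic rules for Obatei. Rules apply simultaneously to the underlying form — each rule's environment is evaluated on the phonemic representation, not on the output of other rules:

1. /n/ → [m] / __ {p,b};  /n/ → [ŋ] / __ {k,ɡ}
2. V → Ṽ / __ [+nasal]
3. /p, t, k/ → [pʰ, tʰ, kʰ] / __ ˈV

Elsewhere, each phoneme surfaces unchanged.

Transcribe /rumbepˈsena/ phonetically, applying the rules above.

[rũmbepˈsẽna]

/u/ — between /r/ and /m/, before a nasal consonant — surfaces as [ũ] (rule 2).
/e/ (between /b/ and /p/): rule 2 targets it, but not before a nasal consonant → unchanged [e].
/p/ — between /e/ and /s/; rule 3 does not apply here → [p].
/e/ meets the environment for rule 2 (before a nasal consonant) → [ẽ].
/n/ (between /e/ and /a/) is in the target of rule 1 but the environment (before a labial or velar stop) is not met → [n].
/a/ (word-final) is in the target of rule 2 but the environment (before a nasal consonant) is not met → [a].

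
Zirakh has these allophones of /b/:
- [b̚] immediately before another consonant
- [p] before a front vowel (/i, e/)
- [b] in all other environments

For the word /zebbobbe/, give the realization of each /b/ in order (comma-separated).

[b̚], [b], [b̚], [p]

Occurrence 1 (position 3): immediately before another consonant → [b̚].
Occurrence 2 (position 4): no conditioning environment matches → elsewhere allophone [b].
Occurrence 3 (position 6): immediately before another consonant → [b̚].
Occurrence 4 (position 7): before a front vowel (/i, e/) → [p].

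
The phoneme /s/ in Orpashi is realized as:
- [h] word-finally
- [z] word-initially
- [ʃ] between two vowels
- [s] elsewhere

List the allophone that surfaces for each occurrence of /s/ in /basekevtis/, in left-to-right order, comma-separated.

Occurrence 1 (position 3): between two vowels → [ʃ].
Occurrence 2 (position 10): word-finally → [h].

[ʃ], [h]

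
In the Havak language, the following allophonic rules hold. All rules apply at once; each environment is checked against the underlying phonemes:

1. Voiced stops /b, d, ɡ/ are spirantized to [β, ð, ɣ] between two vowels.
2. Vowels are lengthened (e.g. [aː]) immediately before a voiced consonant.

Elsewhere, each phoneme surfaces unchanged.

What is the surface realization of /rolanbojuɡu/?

[roːlaːnboːjuːɣu]

/o/ (between /r/ and /l/) occurs before a voiced consonant → [oː] by rule 2.
Rule 2 applies to /a/ (between /l/ and /n/: before a voiced consonant) → [aː].
/b/ (between /n/ and /o/) is in the target of rule 1 but the environment (between two vowels) is not met → [b].
/o/ meets the environment for rule 2 (before a voiced consonant) → [oː].
Rule 2 applies to /u/ (between /j/ and /ɡ/: before a voiced consonant) → [uː].
Rule 1 applies to /ɡ/ (between /u/ and /u/: between two vowels) → [ɣ].
/u/ (word-final) is in the target of rule 2 but the environment (before a voiced consonant) is not met → [u].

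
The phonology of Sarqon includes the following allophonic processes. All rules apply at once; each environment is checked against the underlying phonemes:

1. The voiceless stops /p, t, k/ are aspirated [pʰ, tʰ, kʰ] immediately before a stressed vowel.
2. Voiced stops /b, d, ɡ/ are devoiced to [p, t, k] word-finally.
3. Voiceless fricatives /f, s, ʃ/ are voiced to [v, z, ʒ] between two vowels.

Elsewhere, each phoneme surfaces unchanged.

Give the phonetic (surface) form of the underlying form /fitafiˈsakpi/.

/f/ (word-initial) fails the environment for rule 3, so it stays [f].
/i/ stays [i].
/t/ (between /i/ and /a/): rule 1 targets it, but not immediately before a stressed vowel → unchanged [t].
/a/ (between /t/ and /f/): no rule targets it → [a].
/f/ meets the environment for rule 3 (between two vowels) → [v].
/i/ — not in any rule's target class → [i].
/s/ (between /i/ and /a/): between two vowels, so rule 3 applies → [z].
/a/ — not in any rule's target class → [a].
/k/ — between /a/ and /p/; rule 1 does not apply here → [k].
/p/ (between /k/ and /i/) is in the target of rule 1 but the environment (immediately before a stressed vowel) is not met → [p].
/i/ stays [i].

[fitaviˈzakpi]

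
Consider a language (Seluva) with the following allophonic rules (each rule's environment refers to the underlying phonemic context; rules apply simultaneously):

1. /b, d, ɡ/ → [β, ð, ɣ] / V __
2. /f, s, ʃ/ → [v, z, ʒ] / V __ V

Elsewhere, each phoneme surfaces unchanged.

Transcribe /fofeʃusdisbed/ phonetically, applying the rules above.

[foveʒusdisbeð]

/f/ (word-initial): rule 2 targets it, but not between two vowels → unchanged [f].
/o/ (between /f/ and /f/): no rule targets it → [o].
Rule 2 applies to /f/ (between /o/ and /e/: between two vowels) → [v].
/e/ (between /f/ and /ʃ/): no rule targets it → [e].
/ʃ/ (between /e/ and /u/): between two vowels, so rule 2 applies → [ʒ].
/u/ (between /ʃ/ and /s/) is unaffected → [u].
/s/ (between /u/ and /d/): rule 2 targets it, but not between two vowels → unchanged [s].
/d/ (between /s/ and /i/): rule 1 targets it, but not immediately after a vowel → unchanged [d].
/i/ stays [i].
/s/ (between /i/ and /b/) is in the target of rule 2 but the environment (between two vowels) is not met → [s].
/b/ — between /s/ and /e/; rule 1 does not apply here → [b].
/e/ — not in any rule's target class → [e].
/d/ (word-final): immediately after a vowel, so rule 1 applies → [ð].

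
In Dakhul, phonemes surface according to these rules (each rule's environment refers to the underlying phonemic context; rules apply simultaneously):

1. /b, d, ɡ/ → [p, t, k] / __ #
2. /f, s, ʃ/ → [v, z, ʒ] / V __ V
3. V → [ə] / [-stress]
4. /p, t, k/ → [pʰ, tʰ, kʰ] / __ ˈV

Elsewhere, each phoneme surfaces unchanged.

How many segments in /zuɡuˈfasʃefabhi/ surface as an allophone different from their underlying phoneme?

7

Segments that undergo a rule: /u/ → [ə] (rule 3); /u/ → [ə] (rule 3); /f/ → [v] (rule 2); /e/ → [ə] (rule 3); /f/ → [v] (rule 2); /a/ → [ə] (rule 3); /i/ → [ə] (rule 3).
All other segments surface unchanged.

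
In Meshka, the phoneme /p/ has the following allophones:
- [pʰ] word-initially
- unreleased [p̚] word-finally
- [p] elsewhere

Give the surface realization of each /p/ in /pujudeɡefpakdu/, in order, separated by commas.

Occurrence 1 (position 1): word-initially → [pʰ].
Occurrence 2 (position 10): no conditioning environment matches → elsewhere allophone [p].

[pʰ], [p]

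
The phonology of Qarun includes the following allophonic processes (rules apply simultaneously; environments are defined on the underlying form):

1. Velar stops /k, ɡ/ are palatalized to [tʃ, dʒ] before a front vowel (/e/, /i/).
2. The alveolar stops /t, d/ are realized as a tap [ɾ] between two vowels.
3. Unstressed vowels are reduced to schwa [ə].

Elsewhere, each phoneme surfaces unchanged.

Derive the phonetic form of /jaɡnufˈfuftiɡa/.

[jəɡnəfˈfuftəɡə]

/j/ stays [j].
/a/ (between /j/ and /ɡ/): in an unstressed syllable, so rule 3 applies → [ə].
/ɡ/ — between /a/ and /n/; rule 1 does not apply here → [ɡ].
/n/ (between /ɡ/ and /u/) is unaffected → [n].
/u/ — between /n/ and /f/, in an unstressed syllable — surfaces as [ə] (rule 3).
/f/ (between /u/ and /f/): no rule targets it → [f].
/f/ stays [f].
/u/ (between /f/ and /f/) is in the target of rule 3 but the environment (in an unstressed syllable) is not met → [u].
/f/ (between /u/ and /t/) is unaffected → [f].
/t/ (between /f/ and /i/) fails the environment for rule 2, so it stays [t].
/i/ meets the environment for rule 3 (in an unstressed syllable) → [ə].
/ɡ/ (between /i/ and /a/) is in the target of rule 1 but the environment (before a front vowel) is not met → [ɡ].
/a/ (word-final) occurs in an unstressed syllable → [ə] by rule 3.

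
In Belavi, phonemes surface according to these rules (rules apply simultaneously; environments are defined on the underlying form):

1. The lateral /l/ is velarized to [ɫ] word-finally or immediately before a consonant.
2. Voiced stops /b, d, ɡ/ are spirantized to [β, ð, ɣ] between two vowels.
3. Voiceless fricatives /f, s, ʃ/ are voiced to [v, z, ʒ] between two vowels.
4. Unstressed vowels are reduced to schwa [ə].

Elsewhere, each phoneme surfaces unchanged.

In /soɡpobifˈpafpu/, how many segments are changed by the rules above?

Segments that undergo a rule: /o/ → [ə] (rule 4); /o/ → [ə] (rule 4); /b/ → [β] (rule 2); /i/ → [ə] (rule 4); /u/ → [ə] (rule 4).
All other segments surface unchanged.

5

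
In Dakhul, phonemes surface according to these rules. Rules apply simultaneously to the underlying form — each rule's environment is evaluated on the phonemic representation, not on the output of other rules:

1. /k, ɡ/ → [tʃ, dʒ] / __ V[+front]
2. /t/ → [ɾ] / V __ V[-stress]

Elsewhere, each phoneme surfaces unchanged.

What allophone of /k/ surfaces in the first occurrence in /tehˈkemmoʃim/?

[tʃ]

Rule 1 applies to /k/ (between /h/ and /e/: before a front vowel) → [tʃ].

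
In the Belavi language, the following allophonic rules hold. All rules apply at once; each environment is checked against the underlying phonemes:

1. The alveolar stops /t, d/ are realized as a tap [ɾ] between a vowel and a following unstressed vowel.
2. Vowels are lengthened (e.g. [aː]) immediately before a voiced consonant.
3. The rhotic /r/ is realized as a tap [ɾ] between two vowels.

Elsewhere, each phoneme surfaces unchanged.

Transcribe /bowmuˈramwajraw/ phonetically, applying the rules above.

[boːwmuːˈɾaːmwaːjraːw]

/o/ (between /b/ and /w/): before a voiced consonant, so rule 2 applies → [oː].
/u/ (between /m/ and /r/): before a voiced consonant, so rule 2 applies → [uː].
/r/ meets the environment for rule 3 (between two vowels) → [ɾ].
/a/ meets the environment for rule 2 (before a voiced consonant) → [aː].
/a/ (between /w/ and /j/) occurs before a voiced consonant → [aː] by rule 2.
/r/ (between /j/ and /a/) fails the environment for rule 3, so it stays [r].
Rule 2 applies to /a/ (between /r/ and /w/: before a voiced consonant) → [aː].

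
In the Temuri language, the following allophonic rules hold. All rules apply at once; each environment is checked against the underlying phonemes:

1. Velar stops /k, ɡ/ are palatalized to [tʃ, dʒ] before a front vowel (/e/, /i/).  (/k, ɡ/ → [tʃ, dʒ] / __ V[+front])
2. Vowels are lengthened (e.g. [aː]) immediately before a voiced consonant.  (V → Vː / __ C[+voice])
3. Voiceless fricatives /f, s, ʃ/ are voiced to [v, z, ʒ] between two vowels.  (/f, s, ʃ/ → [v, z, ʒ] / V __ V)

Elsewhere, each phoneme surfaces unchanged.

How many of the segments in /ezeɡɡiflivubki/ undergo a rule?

Segments that undergo a rule: /e/ → [eː] (rule 2); /e/ → [eː] (rule 2); /ɡ/ → [dʒ] (rule 1); /i/ → [iː] (rule 2); /u/ → [uː] (rule 2); /k/ → [tʃ] (rule 1).
All other segments surface unchanged.

6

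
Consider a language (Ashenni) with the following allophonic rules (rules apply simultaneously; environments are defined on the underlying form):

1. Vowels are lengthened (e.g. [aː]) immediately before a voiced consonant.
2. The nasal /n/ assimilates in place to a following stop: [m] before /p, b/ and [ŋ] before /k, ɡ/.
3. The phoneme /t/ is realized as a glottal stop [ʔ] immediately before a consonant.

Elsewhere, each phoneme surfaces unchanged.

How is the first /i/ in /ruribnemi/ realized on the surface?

[iː]

Rule 1 applies to /i/ (between /r/ and /b/: before a voiced consonant) → [iː].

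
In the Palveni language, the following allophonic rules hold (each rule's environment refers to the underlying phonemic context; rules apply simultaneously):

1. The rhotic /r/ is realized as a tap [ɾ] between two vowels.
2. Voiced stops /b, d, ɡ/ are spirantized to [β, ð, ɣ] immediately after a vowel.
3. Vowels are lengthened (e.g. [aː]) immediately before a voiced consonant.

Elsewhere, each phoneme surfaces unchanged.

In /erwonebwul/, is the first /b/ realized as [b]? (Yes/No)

No

/b/ meets the environment for rule 2 (immediately after a vowel) → [β].
The actual realization is [β], not [b].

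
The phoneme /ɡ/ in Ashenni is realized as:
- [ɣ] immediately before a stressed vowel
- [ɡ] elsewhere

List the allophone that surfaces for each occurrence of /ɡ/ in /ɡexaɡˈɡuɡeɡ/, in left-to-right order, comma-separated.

[ɡ], [ɡ], [ɣ], [ɡ], [ɡ]

Occurrence 1 (position 1): no conditioning environment matches → elsewhere allophone [ɡ].
Occurrence 2 (position 5): no conditioning environment matches → elsewhere allophone [ɡ].
Occurrence 3 (position 6): immediately before a stressed vowel → [ɣ].
Occurrence 4 (position 8): no conditioning environment matches → elsewhere allophone [ɡ].
Occurrence 5 (position 10): no conditioning environment matches → elsewhere allophone [ɡ].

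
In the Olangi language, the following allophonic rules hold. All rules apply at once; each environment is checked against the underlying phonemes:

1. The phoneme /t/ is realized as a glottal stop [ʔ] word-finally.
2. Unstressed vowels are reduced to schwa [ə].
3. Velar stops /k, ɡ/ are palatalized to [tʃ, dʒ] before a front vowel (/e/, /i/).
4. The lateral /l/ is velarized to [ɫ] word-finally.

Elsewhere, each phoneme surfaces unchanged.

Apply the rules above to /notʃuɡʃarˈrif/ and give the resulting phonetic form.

[nətʃəɡʃərˈrif]

Rule 2 applies to /o/ (between /n/ and /t/: in an unstressed syllable) → [ə].
/t/ (between /o/ and /ʃ/): rule 1 targets it, but not word-finally → unchanged [t].
/u/ (between /ʃ/ and /ɡ/) occurs in an unstressed syllable → [ə] by rule 2.
/ɡ/ (between /u/ and /ʃ/): rule 3 targets it, but not before a front vowel → unchanged [ɡ].
/a/ — between /ʃ/ and /r/, in an unstressed syllable — surfaces as [ə] (rule 2).
/i/ (between /r/ and /f/) fails the environment for rule 2, so it stays [i].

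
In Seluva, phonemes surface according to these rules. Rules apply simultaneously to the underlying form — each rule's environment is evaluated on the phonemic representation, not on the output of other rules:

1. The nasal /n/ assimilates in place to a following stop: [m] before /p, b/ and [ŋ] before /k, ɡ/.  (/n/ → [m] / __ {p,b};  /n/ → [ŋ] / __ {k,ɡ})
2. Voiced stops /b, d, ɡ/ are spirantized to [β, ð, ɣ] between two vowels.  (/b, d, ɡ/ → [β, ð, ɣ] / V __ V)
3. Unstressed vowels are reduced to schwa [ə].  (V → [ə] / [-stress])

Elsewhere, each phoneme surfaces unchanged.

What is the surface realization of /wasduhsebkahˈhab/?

/w/ stays [w].
/a/ (between /w/ and /s/) occurs in an unstressed syllable → [ə] by rule 3.
/s/ (between /a/ and /d/) is unaffected → [s].
/d/ (between /s/ and /u/) fails the environment for rule 2, so it stays [d].
/u/ (between /d/ and /h/) occurs in an unstressed syllable → [ə] by rule 3.
/h/ stays [h].
/s/ stays [s].
/e/ (between /s/ and /b/): in an unstressed syllable, so rule 3 applies → [ə].
/b/ (between /e/ and /k/) fails the environment for rule 2, so it stays [b].
/k/ (between /b/ and /a/): no rule targets it → [k].
/a/ — between /k/ and /h/, in an unstressed syllable — surfaces as [ə] (rule 3).
/h/ (between /a/ and /h/): no rule targets it → [h].
/h/ (between /h/ and /a/) is unaffected → [h].
/a/ (between /h/ and /b/) is in the target of rule 3 but the environment (in an unstressed syllable) is not met → [a].
/b/ — word-final; rule 2 does not apply here → [b].

[wəsdəhsəbkəhˈhab]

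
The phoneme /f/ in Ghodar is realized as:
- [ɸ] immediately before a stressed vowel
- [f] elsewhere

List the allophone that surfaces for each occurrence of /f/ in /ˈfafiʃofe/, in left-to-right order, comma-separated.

[ɸ], [f], [f]

Occurrence 1 (position 1): immediately before a stressed vowel → [ɸ].
Occurrence 2 (position 3): no conditioning environment matches → elsewhere allophone [f].
Occurrence 3 (position 7): no conditioning environment matches → elsewhere allophone [f].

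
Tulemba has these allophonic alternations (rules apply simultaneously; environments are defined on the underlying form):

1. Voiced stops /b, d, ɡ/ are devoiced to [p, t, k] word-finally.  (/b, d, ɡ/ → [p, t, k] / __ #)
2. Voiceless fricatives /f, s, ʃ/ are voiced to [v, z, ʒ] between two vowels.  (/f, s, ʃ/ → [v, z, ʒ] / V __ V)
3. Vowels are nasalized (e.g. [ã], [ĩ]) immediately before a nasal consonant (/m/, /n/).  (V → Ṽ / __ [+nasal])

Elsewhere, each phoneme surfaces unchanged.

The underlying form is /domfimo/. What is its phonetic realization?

/d/ (word-initial) fails the environment for rule 1, so it stays [d].
/o/ meets the environment for rule 3 (before a nasal consonant) → [õ].
/m/ stays [m].
/f/ (between /m/ and /i/) fails the environment for rule 2, so it stays [f].
/i/ (between /f/ and /m/): before a nasal consonant, so rule 3 applies → [ĩ].
/m/ — not in any rule's target class → [m].
/o/ (word-final) is in the target of rule 3 but the environment (before a nasal consonant) is not met → [o].

[dõmfĩmo]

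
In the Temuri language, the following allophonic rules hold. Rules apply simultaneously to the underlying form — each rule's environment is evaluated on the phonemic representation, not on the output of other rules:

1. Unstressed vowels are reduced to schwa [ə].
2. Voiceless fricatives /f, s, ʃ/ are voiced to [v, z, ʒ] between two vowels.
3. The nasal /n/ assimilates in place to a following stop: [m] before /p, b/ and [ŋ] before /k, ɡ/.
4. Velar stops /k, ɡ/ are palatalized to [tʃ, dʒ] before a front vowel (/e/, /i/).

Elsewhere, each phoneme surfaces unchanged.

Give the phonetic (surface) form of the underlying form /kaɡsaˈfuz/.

[kəɡsəˈvuz]

/k/ (word-initial) fails the environment for rule 4, so it stays [k].
Rule 1 applies to /a/ (between /k/ and /ɡ/: in an unstressed syllable) → [ə].
/ɡ/ (between /a/ and /s/) is in the target of rule 4 but the environment (before a front vowel) is not met → [ɡ].
/s/ — between /ɡ/ and /a/; rule 2 does not apply here → [s].
Rule 1 applies to /a/ (between /s/ and /f/: in an unstressed syllable) → [ə].
/f/ (between /a/ and /u/): between two vowels, so rule 2 applies → [v].
/u/ (between /f/ and /z/) is in the target of rule 1 but the environment (in an unstressed syllable) is not met → [u].
/z/ — not in any rule's target class → [z].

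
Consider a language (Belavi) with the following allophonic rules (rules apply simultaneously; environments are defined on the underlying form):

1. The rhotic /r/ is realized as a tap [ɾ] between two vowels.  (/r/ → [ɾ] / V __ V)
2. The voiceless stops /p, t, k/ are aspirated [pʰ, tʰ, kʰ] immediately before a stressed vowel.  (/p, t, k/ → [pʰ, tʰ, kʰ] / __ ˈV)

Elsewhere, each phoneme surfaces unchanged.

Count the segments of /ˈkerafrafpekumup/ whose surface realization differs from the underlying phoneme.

2

Segments that undergo a rule: /k/ → [kʰ] (rule 2); /r/ → [ɾ] (rule 1).
All other segments surface unchanged.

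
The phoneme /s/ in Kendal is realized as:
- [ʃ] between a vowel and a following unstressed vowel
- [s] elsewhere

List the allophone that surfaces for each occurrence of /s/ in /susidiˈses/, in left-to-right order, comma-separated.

Occurrence 1 (position 1): no conditioning environment matches → elsewhere allophone [s].
Occurrence 2 (position 3): between a vowel and a following unstressed vowel → [ʃ].
Occurrence 3 (position 7): no conditioning environment matches → elsewhere allophone [s].
Occurrence 4 (position 9): no conditioning environment matches → elsewhere allophone [s].

[s], [ʃ], [s], [s]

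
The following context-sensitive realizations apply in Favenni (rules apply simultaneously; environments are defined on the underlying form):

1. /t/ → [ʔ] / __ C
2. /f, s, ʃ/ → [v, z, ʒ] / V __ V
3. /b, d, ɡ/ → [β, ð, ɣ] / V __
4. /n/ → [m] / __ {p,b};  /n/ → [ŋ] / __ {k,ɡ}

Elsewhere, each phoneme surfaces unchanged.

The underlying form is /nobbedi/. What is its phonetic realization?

/n/ (word-initial) is in the target of rule 4 but the environment (before a labial or velar stop) is not met → [n].
/o/ — not in any rule's target class → [o].
/b/ meets the environment for rule 3 (immediately after a vowel) → [β].
/b/ — between /b/ and /e/; rule 3 does not apply here → [b].
/e/ stays [e].
Rule 3 applies to /d/ (between /e/ and /i/: immediately after a vowel) → [ð].
/i/ stays [i].

[noβbeði]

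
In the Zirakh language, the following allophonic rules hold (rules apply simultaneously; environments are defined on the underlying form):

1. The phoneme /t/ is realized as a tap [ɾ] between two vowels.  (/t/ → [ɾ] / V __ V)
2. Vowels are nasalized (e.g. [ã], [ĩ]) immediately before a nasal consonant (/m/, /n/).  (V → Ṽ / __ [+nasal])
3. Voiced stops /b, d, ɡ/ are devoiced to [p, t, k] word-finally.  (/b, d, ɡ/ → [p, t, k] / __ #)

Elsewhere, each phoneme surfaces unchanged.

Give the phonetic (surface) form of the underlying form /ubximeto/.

[ubxĩmeɾo]

/u/ (word-initial): rule 2 targets it, but not before a nasal consonant → unchanged [u].
/b/ (between /u/ and /x/): rule 3 targets it, but not word-finally → unchanged [b].
Rule 2 applies to /i/ (between /x/ and /m/: before a nasal consonant) → [ĩ].
/e/ (between /m/ and /t/) fails the environment for rule 2, so it stays [e].
/t/ (between /e/ and /o/) occurs between two vowels → [ɾ] by rule 1.
/o/ (word-final) fails the environment for rule 2, so it stays [o].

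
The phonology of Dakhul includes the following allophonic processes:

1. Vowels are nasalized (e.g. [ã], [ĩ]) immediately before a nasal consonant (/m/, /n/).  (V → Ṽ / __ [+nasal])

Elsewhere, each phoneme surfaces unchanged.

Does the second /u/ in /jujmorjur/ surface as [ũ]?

No

/u/ (between /j/ and /r/): rule 1 targets it, but not before a nasal consonant → unchanged [u].
The actual realization is [u], not [ũ].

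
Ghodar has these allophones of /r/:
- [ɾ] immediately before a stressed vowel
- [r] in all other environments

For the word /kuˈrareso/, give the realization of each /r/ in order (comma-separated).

Occurrence 1 (position 3): immediately before a stressed vowel → [ɾ].
Occurrence 2 (position 5): no conditioning environment matches → elsewhere allophone [r].

[ɾ], [r]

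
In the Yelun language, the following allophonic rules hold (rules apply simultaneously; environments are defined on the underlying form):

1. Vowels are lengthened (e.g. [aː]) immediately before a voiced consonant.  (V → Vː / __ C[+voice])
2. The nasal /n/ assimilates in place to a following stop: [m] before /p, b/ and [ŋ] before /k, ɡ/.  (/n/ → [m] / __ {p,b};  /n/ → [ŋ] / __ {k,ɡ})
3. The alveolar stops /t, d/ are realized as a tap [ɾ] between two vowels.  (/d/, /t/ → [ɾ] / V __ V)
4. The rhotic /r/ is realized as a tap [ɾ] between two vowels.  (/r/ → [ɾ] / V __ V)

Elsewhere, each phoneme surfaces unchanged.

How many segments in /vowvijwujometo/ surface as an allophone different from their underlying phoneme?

5

Segments that undergo a rule: /o/ → [oː] (rule 1); /i/ → [iː] (rule 1); /u/ → [uː] (rule 1); /o/ → [oː] (rule 1); /t/ → [ɾ] (rule 3).
All other segments surface unchanged.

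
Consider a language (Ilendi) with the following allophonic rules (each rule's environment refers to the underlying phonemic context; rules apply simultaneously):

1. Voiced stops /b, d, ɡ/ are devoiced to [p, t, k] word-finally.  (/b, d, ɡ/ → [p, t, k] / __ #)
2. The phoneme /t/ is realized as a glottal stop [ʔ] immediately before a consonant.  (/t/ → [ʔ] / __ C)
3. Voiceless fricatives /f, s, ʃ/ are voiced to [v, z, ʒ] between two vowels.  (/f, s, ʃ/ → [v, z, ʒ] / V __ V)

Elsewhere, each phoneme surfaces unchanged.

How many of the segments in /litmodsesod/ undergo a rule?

3

Segments that undergo a rule: /t/ → [ʔ] (rule 2); /s/ → [z] (rule 3); /d/ → [t] (rule 1).
All other segments surface unchanged.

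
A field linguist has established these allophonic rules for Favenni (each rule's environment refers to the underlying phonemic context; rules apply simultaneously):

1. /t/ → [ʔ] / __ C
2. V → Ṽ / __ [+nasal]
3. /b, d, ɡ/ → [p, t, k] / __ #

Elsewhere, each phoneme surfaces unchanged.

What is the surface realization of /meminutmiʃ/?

[mẽmĩnuʔmiʃ]

/e/ (between /m/ and /m/) occurs before a nasal consonant → [ẽ] by rule 2.
/i/ (between /m/ and /n/): before a nasal consonant, so rule 2 applies → [ĩ].
/u/ — between /n/ and /t/; rule 2 does not apply here → [u].
Rule 1 applies to /t/ (between /u/ and /m/: immediately before a consonant) → [ʔ].
/i/ (between /m/ and /ʃ/) is in the target of rule 2 but the environment (before a nasal consonant) is not met → [i].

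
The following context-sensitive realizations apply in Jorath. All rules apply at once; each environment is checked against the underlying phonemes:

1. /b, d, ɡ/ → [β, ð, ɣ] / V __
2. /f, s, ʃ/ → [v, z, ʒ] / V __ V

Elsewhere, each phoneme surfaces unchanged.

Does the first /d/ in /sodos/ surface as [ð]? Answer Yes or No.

/d/ (between /o/ and /o/): immediately after a vowel, so rule 1 applies → [ð].
The actual realization is [ð], which matches [ð].

Yes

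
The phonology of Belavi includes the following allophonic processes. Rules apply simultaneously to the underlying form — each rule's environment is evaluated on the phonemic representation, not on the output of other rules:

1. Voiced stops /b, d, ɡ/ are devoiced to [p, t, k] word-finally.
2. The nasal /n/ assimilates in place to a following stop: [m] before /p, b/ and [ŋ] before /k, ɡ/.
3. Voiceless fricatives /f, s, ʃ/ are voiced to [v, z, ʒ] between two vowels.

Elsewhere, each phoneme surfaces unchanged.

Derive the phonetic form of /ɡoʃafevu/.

[ɡoʒavevu]

/ɡ/ (word-initial) fails the environment for rule 1, so it stays [ɡ].
/o/ stays [o].
Rule 3 applies to /ʃ/ (between /o/ and /a/: between two vowels) → [ʒ].
/a/ (between /ʃ/ and /f/): no rule targets it → [a].
Rule 3 applies to /f/ (between /a/ and /e/: between two vowels) → [v].
/e/ — not in any rule's target class → [e].
/v/ — not in any rule's target class → [v].
/u/ stays [u].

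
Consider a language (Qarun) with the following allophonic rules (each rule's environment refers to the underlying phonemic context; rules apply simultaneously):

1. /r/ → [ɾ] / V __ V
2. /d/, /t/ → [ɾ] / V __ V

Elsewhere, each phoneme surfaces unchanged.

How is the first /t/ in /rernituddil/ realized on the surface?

/t/ (between /i/ and /u/): between two vowels, so rule 2 applies → [ɾ].

[ɾ]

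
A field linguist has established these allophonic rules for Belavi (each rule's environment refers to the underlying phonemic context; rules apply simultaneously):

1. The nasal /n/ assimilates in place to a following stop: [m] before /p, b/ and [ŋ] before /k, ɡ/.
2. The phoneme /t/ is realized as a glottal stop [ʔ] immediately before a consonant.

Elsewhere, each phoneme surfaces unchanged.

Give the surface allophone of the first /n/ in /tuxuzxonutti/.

[n]

/n/ — between /o/ and /u/; rule 1 does not apply here → [n].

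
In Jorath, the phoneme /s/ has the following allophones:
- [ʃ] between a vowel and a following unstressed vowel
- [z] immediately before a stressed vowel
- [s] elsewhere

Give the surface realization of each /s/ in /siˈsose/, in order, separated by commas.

Occurrence 1 (position 1): no conditioning environment matches → elsewhere allophone [s].
Occurrence 2 (position 3): immediately before a stressed vowel → [z].
Occurrence 3 (position 5): between a vowel and a following unstressed vowel → [ʃ].

[s], [z], [ʃ]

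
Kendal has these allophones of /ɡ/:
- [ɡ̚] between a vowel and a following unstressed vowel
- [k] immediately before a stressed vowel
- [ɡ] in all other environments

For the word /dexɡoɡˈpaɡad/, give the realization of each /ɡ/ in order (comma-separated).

[ɡ], [ɡ], [ɡ̚]

Occurrence 1 (position 4): no conditioning environment matches → elsewhere allophone [ɡ].
Occurrence 2 (position 6): no conditioning environment matches → elsewhere allophone [ɡ].
Occurrence 3 (position 9): between a vowel and a following unstressed vowel → [ɡ̚].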